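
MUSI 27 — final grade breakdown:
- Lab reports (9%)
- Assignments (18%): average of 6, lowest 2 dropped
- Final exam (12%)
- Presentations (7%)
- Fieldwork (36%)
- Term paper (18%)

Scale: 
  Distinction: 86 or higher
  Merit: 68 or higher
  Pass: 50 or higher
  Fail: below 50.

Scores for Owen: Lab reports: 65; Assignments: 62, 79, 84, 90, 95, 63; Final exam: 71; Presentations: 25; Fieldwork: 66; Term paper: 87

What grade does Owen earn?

Merit

Assignments: drop 62, 63 → average of remaining 4 = 348/4 = 87
Weighted total:
  Lab reports 65 × 0.09 = 5.85
  Assignments 87 × 0.18 = 15.66
  Final exam 71 × 0.12 = 8.52
  Presentations 25 × 0.07 = 1.75
  Fieldwork 66 × 0.36 = 23.76
  Term paper 87 × 0.18 = 15.66
Sum = 71.2
71.2 is ≥ 68 and < 86 → Merit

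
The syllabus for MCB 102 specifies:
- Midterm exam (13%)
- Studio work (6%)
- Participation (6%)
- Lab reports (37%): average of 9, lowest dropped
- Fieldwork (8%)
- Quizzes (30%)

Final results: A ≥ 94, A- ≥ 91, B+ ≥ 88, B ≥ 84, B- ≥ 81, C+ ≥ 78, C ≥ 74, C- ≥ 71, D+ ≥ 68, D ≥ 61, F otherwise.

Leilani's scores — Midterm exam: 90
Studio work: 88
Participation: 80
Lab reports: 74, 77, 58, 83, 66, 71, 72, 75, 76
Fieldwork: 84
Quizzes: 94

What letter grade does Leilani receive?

Lab reports: drop 58 → average of remaining 8 = 594/8 = 74.25
Weighted total:
  Midterm exam 90 × 0.13 = 11.7
  Studio work 88 × 0.06 = 5.28
  Participation 80 × 0.06 = 4.8
  Lab reports 74.25 × 0.37 = 27.4725
  Fieldwork 84 × 0.08 = 6.72
  Quizzes 94 × 0.3 = 28.2
Sum = 84.1725
84.1725 is ≥ 84 and < 88 → B

B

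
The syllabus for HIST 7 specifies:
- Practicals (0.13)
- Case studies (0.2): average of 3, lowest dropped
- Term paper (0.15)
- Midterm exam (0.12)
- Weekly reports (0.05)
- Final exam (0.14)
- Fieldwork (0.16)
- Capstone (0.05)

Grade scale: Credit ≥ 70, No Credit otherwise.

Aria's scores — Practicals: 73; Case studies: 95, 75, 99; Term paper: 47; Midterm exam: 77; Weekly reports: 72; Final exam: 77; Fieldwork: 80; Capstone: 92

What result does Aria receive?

Credit

Case studies: drop 75 → average of remaining 2 = 194/2 = 97
Weighted total:
  Practicals 73 × 0.13 = 9.49
  Case studies 97 × 0.2 = 19.4
  Term paper 47 × 0.15 = 7.05
  Midterm exam 77 × 0.12 = 9.24
  Weekly reports 72 × 0.05 = 3.6
  Final exam 77 × 0.14 = 10.78
  Fieldwork 80 × 0.16 = 12.8
  Capstone 92 × 0.05 = 4.6
Sum = 76.96
76.96 ≥ 70 → Credit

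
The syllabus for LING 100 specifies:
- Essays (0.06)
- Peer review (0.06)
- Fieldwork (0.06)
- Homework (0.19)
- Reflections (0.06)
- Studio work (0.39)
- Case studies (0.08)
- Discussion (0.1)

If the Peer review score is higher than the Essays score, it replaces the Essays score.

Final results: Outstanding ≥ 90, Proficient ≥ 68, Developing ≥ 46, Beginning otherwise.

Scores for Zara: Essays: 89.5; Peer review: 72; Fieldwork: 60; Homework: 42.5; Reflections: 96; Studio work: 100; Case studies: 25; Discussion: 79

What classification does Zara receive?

Peer review (72) ≤ Essays (89.5), so Essays stays at 89.5.
Weighted total:
  Essays 89.5 × 0.06 = 5.37
  Peer review 72 × 0.06 = 4.32
  Fieldwork 60 × 0.06 = 3.6
  Homework 42.5 × 0.19 = 8.075
  Reflections 96 × 0.06 = 5.76
  Studio work 100 × 0.39 = 39
  Case studies 25 × 0.08 = 2
  Discussion 79 × 0.1 = 7.9
Sum = 76.025
76.025 is ≥ 68 and < 90 → Proficient

Proficient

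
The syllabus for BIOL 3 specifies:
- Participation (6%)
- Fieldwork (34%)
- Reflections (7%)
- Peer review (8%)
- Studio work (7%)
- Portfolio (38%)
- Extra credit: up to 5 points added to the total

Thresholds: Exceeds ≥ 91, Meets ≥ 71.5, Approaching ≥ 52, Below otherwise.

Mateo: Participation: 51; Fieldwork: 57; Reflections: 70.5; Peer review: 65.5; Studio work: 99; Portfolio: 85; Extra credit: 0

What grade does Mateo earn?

Meets

Weighted total:
  Participation 51 × 0.06 = 3.06
  Fieldwork 57 × 0.34 = 19.38
  Reflections 70.5 × 0.07 = 4.935
  Peer review 65.5 × 0.08 = 5.24
  Studio work 99 × 0.07 = 6.93
  Portfolio 85 × 0.38 = 32.3
Sum = 71.845
Extra credit: 71.845 + 0 = 71.845
71.845 is ≥ 71.5 and < 91 → Meets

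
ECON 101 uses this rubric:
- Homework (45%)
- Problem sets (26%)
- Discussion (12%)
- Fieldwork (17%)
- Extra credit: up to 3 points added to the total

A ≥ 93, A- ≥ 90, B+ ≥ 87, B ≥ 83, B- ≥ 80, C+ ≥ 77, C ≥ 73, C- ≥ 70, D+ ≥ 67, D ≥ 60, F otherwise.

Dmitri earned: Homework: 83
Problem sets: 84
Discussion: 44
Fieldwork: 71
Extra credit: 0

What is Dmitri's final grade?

C

Weighted total:
  Homework 83 × 0.45 = 37.35
  Problem sets 84 × 0.26 = 21.84
  Discussion 44 × 0.12 = 5.28
  Fieldwork 71 × 0.17 = 12.07
Sum = 76.54
Extra credit: 76.54 + 0 = 76.54
76.54 is ≥ 73 and < 77 → C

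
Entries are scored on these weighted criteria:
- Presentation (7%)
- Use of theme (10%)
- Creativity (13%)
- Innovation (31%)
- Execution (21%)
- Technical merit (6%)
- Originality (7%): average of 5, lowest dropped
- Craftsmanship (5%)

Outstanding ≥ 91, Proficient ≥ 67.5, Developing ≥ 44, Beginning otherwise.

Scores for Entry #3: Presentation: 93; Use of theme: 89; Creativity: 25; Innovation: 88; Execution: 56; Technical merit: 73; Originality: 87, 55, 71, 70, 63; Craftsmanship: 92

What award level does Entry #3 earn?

Originality: drop 55 → average of remaining 4 = 291/4 = 72.75
Weighted total:
  Presentation 93 × 0.07 = 6.51
  Use of theme 89 × 0.1 = 8.9
  Creativity 25 × 0.13 = 3.25
  Innovation 88 × 0.31 = 27.28
  Execution 56 × 0.21 = 11.76
  Technical merit 73 × 0.06 = 4.38
  Originality 72.75 × 0.07 = 5.0925
  Craftsmanship 92 × 0.05 = 4.6
Sum = 71.7725
71.7725 is ≥ 67.5 and < 91 → Proficient

Proficient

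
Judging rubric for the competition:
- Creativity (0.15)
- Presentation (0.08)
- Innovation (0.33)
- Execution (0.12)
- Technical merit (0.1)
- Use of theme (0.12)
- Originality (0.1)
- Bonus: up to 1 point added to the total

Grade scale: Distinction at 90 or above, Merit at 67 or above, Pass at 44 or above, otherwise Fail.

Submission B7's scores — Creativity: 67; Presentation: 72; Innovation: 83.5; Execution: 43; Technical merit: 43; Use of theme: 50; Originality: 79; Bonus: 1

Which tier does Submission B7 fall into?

Weighted total:
  Creativity 67 × 0.15 = 10.05
  Presentation 72 × 0.08 = 5.76
  Innovation 83.5 × 0.33 = 27.555
  Execution 43 × 0.12 = 5.16
  Technical merit 43 × 0.1 = 4.3
  Use of theme 50 × 0.12 = 6
  Originality 79 × 0.1 = 7.9
Sum = 66.725
Bonus: 66.725 + 1 = 67.725
67.725 is ≥ 67 and < 90 → Merit

Merit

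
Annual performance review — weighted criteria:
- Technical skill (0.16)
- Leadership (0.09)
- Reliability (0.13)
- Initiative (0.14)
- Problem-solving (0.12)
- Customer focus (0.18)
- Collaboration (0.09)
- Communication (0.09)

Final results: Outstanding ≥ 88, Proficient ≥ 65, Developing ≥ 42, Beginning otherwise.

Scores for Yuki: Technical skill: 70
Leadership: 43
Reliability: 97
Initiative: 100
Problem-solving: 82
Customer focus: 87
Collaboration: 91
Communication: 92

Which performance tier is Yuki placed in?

Proficient

Weighted total:
  Technical skill 70 × 0.16 = 11.2
  Leadership 43 × 0.09 = 3.87
  Reliability 97 × 0.13 = 12.61
  Initiative 100 × 0.14 = 14
  Problem-solving 82 × 0.12 = 9.84
  Customer focus 87 × 0.18 = 15.66
  Collaboration 91 × 0.09 = 8.19
  Communication 92 × 0.09 = 8.28
Sum = 83.65
83.65 is ≥ 65 and < 88 → Proficient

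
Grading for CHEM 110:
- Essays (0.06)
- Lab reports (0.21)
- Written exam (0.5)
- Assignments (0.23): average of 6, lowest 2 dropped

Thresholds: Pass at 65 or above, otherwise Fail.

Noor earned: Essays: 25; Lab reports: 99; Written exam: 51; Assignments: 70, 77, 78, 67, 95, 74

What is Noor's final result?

Assignments: drop 67, 70 → average of remaining 4 = 324/4 = 81
Weighted total:
  Essays 25 × 0.06 = 1.5
  Lab reports 99 × 0.21 = 20.79
  Written exam 51 × 0.5 = 25.5
  Assignments 81 × 0.23 = 18.63
Sum = 66.42
66.42 ≥ 65 → Pass

Pass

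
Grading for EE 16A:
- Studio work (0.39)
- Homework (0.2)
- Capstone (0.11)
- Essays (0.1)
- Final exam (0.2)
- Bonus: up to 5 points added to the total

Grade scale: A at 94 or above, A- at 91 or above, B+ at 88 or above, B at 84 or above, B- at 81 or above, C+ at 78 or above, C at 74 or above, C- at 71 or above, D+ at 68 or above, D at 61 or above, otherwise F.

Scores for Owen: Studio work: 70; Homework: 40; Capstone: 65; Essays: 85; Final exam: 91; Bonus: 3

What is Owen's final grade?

Weighted total:
  Studio work 70 × 0.39 = 27.3
  Homework 40 × 0.2 = 8
  Capstone 65 × 0.11 = 7.15
  Essays 85 × 0.1 = 8.5
  Final exam 91 × 0.2 = 18.2
Sum = 69.15
Bonus: 69.15 + 3 = 72.15
72.15 is ≥ 71 and < 74 → C-

C-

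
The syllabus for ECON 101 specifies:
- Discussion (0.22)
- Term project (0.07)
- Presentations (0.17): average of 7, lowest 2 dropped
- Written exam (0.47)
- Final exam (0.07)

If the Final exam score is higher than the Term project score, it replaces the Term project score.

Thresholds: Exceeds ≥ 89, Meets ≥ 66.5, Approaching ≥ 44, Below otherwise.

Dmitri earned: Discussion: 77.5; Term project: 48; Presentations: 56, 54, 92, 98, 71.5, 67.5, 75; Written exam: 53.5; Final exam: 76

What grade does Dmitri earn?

Meets

Presentations: drop 54, 56 → average of remaining 5 = 404/5 = 80.8
Final exam (76) > Term project (48), so Term project counts as 76.
Weighted total:
  Discussion 77.5 × 0.22 = 17.05
  Term project 76 × 0.07 = 5.32
  Presentations 80.8 × 0.17 = 13.736
  Written exam 53.5 × 0.47 = 25.145
  Final exam 76 × 0.07 = 5.32
Sum = 66.571
66.571 is ≥ 66.5 and < 89 → Meets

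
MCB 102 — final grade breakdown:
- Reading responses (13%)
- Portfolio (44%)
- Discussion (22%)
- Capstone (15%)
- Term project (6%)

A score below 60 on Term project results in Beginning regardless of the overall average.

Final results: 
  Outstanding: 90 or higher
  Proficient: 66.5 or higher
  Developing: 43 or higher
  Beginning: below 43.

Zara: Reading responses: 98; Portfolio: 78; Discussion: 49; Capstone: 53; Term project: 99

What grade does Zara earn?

Proficient

Term project score 99 ≥ 60: minimum met.
Weighted total:
  Reading responses 98 × 0.13 = 12.74
  Portfolio 78 × 0.44 = 34.32
  Discussion 49 × 0.22 = 10.78
  Capstone 53 × 0.15 = 7.95
  Term project 99 × 0.06 = 5.94
Sum = 71.73
71.73 is ≥ 66.5 and < 90 → Proficient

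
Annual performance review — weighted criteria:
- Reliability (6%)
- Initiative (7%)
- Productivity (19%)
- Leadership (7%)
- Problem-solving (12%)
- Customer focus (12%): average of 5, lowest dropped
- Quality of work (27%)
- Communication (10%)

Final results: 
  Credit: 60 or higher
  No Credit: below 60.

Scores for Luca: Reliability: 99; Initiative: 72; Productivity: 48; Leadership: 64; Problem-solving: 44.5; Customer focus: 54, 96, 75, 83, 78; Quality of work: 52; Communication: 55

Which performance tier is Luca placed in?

Customer focus: drop 54 → average of remaining 4 = 332/4 = 83
Weighted total:
  Reliability 99 × 0.06 = 5.94
  Initiative 72 × 0.07 = 5.04
  Productivity 48 × 0.19 = 9.12
  Leadership 64 × 0.07 = 4.48
  Problem-solving 44.5 × 0.12 = 5.34
  Customer focus 83 × 0.12 = 9.96
  Quality of work 52 × 0.27 = 14.04
  Communication 55 × 0.1 = 5.5
Sum = 59.42
59.42 < 60 → No Credit

No Credit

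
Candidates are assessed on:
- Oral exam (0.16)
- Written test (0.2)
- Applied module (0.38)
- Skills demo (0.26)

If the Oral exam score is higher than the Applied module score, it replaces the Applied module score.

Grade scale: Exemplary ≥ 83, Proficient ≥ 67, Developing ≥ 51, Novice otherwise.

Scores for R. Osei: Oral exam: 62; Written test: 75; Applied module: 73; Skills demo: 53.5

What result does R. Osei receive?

Oral exam (62) ≤ Applied module (73), so Applied module stays at 73.
Weighted total:
  Oral exam 62 × 0.16 = 9.92
  Written test 75 × 0.2 = 15
  Applied module 73 × 0.38 = 27.74
  Skills demo 53.5 × 0.26 = 13.91
Sum = 66.57
66.57 is ≥ 51 and < 67 → Developing

Developing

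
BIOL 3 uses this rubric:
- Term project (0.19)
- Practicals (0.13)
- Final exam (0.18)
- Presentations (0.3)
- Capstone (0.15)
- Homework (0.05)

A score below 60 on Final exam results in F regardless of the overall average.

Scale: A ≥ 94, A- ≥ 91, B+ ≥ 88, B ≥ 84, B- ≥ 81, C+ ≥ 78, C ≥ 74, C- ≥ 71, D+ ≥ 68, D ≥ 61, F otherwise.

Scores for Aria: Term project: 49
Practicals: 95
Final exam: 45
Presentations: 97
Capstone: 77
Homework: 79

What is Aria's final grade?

F

Final exam score 45 < 60: minimum not met.
Weighted total:
  Term project 49 × 0.19 = 9.31
  Practicals 95 × 0.13 = 12.35
  Final exam 45 × 0.18 = 8.1
  Presentations 97 × 0.3 = 29.1
  Capstone 77 × 0.15 = 11.55
  Homework 79 × 0.05 = 3.95
Sum = 74.36
Because the Final exam minimum was not met, the result is F.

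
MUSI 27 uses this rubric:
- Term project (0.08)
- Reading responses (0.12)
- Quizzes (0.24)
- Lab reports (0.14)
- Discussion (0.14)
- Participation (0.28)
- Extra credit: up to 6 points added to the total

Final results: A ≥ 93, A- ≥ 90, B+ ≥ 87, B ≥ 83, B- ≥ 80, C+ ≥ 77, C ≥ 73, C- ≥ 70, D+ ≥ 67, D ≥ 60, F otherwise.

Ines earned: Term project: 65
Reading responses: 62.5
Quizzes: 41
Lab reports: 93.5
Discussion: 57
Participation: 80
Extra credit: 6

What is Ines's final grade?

Weighted total:
  Term project 65 × 0.08 = 5.2
  Reading responses 62.5 × 0.12 = 7.5
  Quizzes 41 × 0.24 = 9.84
  Lab reports 93.5 × 0.14 = 13.09
  Discussion 57 × 0.14 = 7.98
  Participation 80 × 0.28 = 22.4
Sum = 66.01
Extra credit: 66.01 + 6 = 72.01
72.01 is ≥ 70 and < 73 → C-

C-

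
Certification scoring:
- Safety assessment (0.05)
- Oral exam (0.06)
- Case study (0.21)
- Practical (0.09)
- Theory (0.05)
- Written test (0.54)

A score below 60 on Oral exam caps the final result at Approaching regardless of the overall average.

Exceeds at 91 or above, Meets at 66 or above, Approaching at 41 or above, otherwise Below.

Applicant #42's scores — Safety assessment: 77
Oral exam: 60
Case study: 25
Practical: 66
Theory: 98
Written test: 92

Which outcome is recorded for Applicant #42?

Oral exam score 60 ≥ 60: minimum met.
Weighted total:
  Safety assessment 77 × 0.05 = 3.85
  Oral exam 60 × 0.06 = 3.6
  Case study 25 × 0.21 = 5.25
  Practical 66 × 0.09 = 5.94
  Theory 98 × 0.05 = 4.9
  Written test 92 × 0.54 = 49.68
Sum = 73.22
73.22 is ≥ 66 and < 91 → Meets

Meets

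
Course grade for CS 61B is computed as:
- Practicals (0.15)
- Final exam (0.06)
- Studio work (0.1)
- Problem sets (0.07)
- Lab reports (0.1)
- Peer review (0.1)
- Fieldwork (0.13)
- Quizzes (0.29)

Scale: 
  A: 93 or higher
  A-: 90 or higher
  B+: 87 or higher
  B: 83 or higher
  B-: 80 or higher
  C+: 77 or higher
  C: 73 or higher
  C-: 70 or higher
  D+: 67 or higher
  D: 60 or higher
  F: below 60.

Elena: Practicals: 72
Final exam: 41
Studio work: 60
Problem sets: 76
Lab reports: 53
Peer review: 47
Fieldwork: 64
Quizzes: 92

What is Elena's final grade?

D+

Weighted total:
  Practicals 72 × 0.15 = 10.8
  Final exam 41 × 0.06 = 2.46
  Studio work 60 × 0.1 = 6
  Problem sets 76 × 0.07 = 5.32
  Lab reports 53 × 0.1 = 5.3
  Peer review 47 × 0.1 = 4.7
  Fieldwork 64 × 0.13 = 8.32
  Quizzes 92 × 0.29 = 26.68
Sum = 69.58
69.58 is ≥ 67 and < 70 → D+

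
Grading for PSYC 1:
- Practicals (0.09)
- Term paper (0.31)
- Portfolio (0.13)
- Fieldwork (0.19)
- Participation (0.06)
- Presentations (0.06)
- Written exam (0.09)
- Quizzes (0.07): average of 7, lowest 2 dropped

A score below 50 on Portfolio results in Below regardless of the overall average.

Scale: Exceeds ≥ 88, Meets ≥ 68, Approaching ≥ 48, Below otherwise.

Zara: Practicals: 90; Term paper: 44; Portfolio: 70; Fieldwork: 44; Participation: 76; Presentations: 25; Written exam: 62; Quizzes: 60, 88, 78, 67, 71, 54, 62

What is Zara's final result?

Quizzes: drop 54, 60 → average of remaining 5 = 366/5 = 73.2
Portfolio score 70 ≥ 50: minimum met.
Weighted total:
  Practicals 90 × 0.09 = 8.1
  Term paper 44 × 0.31 = 13.64
  Portfolio 70 × 0.13 = 9.1
  Fieldwork 44 × 0.19 = 8.36
  Participation 76 × 0.06 = 4.56
  Presentations 25 × 0.06 = 1.5
  Written exam 62 × 0.09 = 5.58
  Quizzes 73.2 × 0.07 = 5.124
Sum = 55.964
55.964 is ≥ 48 and < 68 → Approaching

Approaching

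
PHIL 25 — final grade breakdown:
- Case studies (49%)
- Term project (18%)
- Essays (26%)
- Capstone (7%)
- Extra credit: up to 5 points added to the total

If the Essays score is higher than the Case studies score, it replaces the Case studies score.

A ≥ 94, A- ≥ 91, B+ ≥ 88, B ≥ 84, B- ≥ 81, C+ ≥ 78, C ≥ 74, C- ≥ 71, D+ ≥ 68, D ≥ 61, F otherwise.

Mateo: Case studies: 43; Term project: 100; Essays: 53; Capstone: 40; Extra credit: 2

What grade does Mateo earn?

D

Essays (53) > Case studies (43), so Case studies counts as 53.
Weighted total:
  Case studies 53 × 0.49 = 25.97
  Term project 100 × 0.18 = 18
  Essays 53 × 0.26 = 13.78
  Capstone 40 × 0.07 = 2.8
Sum = 60.55
Extra credit: 60.55 + 2 = 62.55
62.55 is ≥ 61 and < 68 → D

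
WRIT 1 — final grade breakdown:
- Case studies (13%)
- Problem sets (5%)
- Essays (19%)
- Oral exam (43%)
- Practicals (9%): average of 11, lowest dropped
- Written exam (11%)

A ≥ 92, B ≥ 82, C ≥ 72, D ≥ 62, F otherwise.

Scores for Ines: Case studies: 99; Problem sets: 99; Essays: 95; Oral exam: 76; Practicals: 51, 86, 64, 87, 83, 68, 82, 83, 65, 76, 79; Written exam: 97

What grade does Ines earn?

B

Practicals: drop 51 → average of remaining 10 = 773/10 = 77.3
Weighted total:
  Case studies 99 × 0.13 = 12.87
  Problem sets 99 × 0.05 = 4.95
  Essays 95 × 0.19 = 18.05
  Oral exam 76 × 0.43 = 32.68
  Practicals 77.3 × 0.09 = 6.957
  Written exam 97 × 0.11 = 10.67
Sum = 86.177
86.177 is ≥ 82 and < 92 → B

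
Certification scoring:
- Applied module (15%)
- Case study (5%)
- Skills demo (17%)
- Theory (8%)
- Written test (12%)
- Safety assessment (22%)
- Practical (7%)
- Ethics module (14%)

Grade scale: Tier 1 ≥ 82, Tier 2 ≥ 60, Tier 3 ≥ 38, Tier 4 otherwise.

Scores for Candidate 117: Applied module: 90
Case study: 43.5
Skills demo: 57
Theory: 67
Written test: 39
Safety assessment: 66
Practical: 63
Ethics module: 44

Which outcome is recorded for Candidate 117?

Weighted total:
  Applied module 90 × 0.15 = 13.5
  Case study 43.5 × 0.05 = 2.175
  Skills demo 57 × 0.17 = 9.69
  Theory 67 × 0.08 = 5.36
  Written test 39 × 0.12 = 4.68
  Safety assessment 66 × 0.22 = 14.52
  Practical 63 × 0.07 = 4.41
  Ethics module 44 × 0.14 = 6.16
Sum = 60.495
60.495 is ≥ 60 and < 82 → Tier 2

Tier 2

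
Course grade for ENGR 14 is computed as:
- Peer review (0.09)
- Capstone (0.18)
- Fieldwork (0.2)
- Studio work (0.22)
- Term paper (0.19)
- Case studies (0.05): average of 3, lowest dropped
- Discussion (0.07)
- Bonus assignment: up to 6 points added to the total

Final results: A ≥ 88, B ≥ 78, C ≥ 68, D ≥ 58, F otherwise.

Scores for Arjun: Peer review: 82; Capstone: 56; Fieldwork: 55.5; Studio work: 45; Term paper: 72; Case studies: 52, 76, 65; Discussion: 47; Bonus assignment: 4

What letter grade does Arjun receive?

D

Case studies: drop 52 → average of remaining 2 = 141/2 = 70.5
Weighted total:
  Peer review 82 × 0.09 = 7.38
  Capstone 56 × 0.18 = 10.08
  Fieldwork 55.5 × 0.2 = 11.1
  Studio work 45 × 0.22 = 9.9
  Term paper 72 × 0.19 = 13.68
  Case studies 70.5 × 0.05 = 3.525
  Discussion 47 × 0.07 = 3.29
Sum = 58.955
Bonus assignment: 58.955 + 4 = 62.955
62.955 is ≥ 58 and < 68 → D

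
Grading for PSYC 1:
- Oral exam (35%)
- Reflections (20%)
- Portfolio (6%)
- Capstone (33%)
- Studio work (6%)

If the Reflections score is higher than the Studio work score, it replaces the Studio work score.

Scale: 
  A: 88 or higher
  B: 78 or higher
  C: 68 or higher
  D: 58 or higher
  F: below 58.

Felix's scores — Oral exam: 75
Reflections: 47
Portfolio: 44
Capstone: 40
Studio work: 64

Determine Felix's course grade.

F

Reflections (47) ≤ Studio work (64), so Studio work stays at 64.
Weighted total:
  Oral exam 75 × 0.35 = 26.25
  Reflections 47 × 0.2 = 9.4
  Portfolio 44 × 0.06 = 2.64
  Capstone 40 × 0.33 = 13.2
  Studio work 64 × 0.06 = 3.84
Sum = 55.33
55.33 < 58 → F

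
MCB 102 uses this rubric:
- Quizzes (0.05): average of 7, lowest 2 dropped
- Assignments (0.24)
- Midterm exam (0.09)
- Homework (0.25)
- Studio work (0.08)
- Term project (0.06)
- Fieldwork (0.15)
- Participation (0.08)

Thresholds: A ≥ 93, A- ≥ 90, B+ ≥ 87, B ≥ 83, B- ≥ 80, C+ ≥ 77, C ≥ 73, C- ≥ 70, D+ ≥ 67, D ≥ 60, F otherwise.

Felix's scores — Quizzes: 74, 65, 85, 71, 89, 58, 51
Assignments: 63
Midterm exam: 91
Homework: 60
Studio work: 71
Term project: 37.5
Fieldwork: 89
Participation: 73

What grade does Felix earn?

Quizzes: drop 51, 58 → average of remaining 5 = 384/5 = 76.8
Weighted total:
  Quizzes 76.8 × 0.05 = 3.84
  Assignments 63 × 0.24 = 15.12
  Midterm exam 91 × 0.09 = 8.19
  Homework 60 × 0.25 = 15
  Studio work 71 × 0.08 = 5.68
  Term project 37.5 × 0.06 = 2.25
  Fieldwork 89 × 0.15 = 13.35
  Participation 73 × 0.08 = 5.84
Sum = 69.27
69.27 is ≥ 67 and < 70 → D+

D+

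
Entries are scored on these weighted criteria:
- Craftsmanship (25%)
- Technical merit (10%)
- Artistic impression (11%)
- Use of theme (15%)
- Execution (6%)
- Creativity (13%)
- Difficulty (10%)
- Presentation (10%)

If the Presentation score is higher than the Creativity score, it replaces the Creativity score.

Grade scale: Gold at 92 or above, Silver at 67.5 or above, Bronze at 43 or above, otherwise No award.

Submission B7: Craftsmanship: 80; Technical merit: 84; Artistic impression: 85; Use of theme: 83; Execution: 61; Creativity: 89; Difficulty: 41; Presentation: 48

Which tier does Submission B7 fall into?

Silver

Presentation (48) ≤ Creativity (89), so Creativity stays at 89.
Weighted total:
  Craftsmanship 80 × 0.25 = 20
  Technical merit 84 × 0.1 = 8.4
  Artistic impression 85 × 0.11 = 9.35
  Use of theme 83 × 0.15 = 12.45
  Execution 61 × 0.06 = 3.66
  Creativity 89 × 0.13 = 11.57
  Difficulty 41 × 0.1 = 4.1
  Presentation 48 × 0.1 = 4.8
Sum = 74.33
74.33 is ≥ 67.5 and < 92 → Silver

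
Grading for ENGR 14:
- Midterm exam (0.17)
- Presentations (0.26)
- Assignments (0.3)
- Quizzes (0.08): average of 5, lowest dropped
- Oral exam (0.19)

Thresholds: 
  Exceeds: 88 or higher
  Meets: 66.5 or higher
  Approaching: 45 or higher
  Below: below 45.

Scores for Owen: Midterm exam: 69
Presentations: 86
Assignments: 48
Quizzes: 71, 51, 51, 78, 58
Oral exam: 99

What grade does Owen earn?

Meets

Quizzes: drop 51 → average of remaining 4 = 258/4 = 64.5
Weighted total:
  Midterm exam 69 × 0.17 = 11.73
  Presentations 86 × 0.26 = 22.36
  Assignments 48 × 0.3 = 14.4
  Quizzes 64.5 × 0.08 = 5.16
  Oral exam 99 × 0.19 = 18.81
Sum = 72.46
72.46 is ≥ 66.5 and < 88 → Meets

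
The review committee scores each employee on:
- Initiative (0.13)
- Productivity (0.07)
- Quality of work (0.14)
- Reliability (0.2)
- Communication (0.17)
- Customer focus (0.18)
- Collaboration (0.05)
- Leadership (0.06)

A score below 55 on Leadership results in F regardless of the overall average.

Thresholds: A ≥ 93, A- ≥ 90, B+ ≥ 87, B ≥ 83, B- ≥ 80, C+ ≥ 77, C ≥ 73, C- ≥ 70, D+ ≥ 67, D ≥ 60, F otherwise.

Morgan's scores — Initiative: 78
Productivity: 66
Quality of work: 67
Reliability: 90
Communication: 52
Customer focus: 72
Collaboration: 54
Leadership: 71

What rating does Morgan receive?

Leadership score 71 ≥ 55: minimum met.
Weighted total:
  Initiative 78 × 0.13 = 10.14
  Productivity 66 × 0.07 = 4.62
  Quality of work 67 × 0.14 = 9.38
  Reliability 90 × 0.2 = 18
  Communication 52 × 0.17 = 8.84
  Customer focus 72 × 0.18 = 12.96
  Collaboration 54 × 0.05 = 2.7
  Leadership 71 × 0.06 = 4.26
Sum = 70.9
70.9 is ≥ 70 and < 73 → C-

C-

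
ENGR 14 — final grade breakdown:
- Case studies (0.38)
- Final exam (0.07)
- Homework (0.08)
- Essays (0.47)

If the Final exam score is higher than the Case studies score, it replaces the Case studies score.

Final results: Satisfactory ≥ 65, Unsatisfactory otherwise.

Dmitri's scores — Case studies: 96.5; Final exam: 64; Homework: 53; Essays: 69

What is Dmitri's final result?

Final exam (64) ≤ Case studies (96.5), so Case studies stays at 96.5.
Weighted total:
  Case studies 96.5 × 0.38 = 36.67
  Final exam 64 × 0.07 = 4.48
  Homework 53 × 0.08 = 4.24
  Essays 69 × 0.47 = 32.43
Sum = 77.82
77.82 ≥ 65 → Satisfactory

Satisfactory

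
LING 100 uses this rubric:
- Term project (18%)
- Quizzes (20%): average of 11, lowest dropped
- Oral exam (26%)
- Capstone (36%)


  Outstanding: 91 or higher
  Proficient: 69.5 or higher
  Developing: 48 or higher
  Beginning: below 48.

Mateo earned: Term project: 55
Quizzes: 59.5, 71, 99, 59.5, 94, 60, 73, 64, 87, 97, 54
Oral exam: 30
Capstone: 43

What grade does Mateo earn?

Developing

Quizzes: drop 54 → average of remaining 10 = 764/10 = 76.4
Weighted total:
  Term project 55 × 0.18 = 9.9
  Quizzes 76.4 × 0.2 = 15.28
  Oral exam 30 × 0.26 = 7.8
  Capstone 43 × 0.36 = 15.48
Sum = 48.46
48.46 is ≥ 48 and < 69.5 → Developing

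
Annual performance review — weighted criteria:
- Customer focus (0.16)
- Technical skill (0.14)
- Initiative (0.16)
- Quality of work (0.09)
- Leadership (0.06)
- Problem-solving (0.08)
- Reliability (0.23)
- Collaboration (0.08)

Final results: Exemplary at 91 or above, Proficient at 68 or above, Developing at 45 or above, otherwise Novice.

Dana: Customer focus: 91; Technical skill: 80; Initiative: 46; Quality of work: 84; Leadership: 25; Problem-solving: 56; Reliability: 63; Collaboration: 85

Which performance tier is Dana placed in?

Weighted total:
  Customer focus 91 × 0.16 = 14.56
  Technical skill 80 × 0.14 = 11.2
  Initiative 46 × 0.16 = 7.36
  Quality of work 84 × 0.09 = 7.56
  Leadership 25 × 0.06 = 1.5
  Problem-solving 56 × 0.08 = 4.48
  Reliability 63 × 0.23 = 14.49
  Collaboration 85 × 0.08 = 6.8
Sum = 67.95
67.95 is ≥ 45 and < 68 → Developing

Developing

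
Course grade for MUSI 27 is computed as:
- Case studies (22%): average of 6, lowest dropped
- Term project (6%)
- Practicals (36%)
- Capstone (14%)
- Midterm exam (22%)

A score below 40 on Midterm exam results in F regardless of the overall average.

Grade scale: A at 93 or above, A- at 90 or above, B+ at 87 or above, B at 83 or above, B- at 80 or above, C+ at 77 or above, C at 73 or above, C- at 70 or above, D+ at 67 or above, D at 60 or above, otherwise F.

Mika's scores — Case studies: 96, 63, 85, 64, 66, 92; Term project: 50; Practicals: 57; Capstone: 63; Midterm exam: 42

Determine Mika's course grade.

F

Case studies: drop 63 → average of remaining 5 = 403/5 = 80.6
Midterm exam score 42 ≥ 40: minimum met.
Weighted total:
  Case studies 80.6 × 0.22 = 17.732
  Term project 50 × 0.06 = 3
  Practicals 57 × 0.36 = 20.52
  Capstone 63 × 0.14 = 8.82
  Midterm exam 42 × 0.22 = 9.24
Sum = 59.312
59.312 < 60 → F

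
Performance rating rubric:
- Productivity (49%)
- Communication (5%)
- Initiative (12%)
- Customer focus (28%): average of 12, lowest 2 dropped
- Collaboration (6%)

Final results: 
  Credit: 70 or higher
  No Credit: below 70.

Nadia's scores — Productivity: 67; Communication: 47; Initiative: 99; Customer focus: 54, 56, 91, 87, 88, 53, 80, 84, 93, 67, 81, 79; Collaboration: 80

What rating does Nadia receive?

Credit

Customer focus: drop 53, 54 → average of remaining 10 = 806/10 = 80.6
Weighted total:
  Productivity 67 × 0.49 = 32.83
  Communication 47 × 0.05 = 2.35
  Initiative 99 × 0.12 = 11.88
  Customer focus 80.6 × 0.28 = 22.568
  Collaboration 80 × 0.06 = 4.8
Sum = 74.428
74.428 ≥ 70 → Credit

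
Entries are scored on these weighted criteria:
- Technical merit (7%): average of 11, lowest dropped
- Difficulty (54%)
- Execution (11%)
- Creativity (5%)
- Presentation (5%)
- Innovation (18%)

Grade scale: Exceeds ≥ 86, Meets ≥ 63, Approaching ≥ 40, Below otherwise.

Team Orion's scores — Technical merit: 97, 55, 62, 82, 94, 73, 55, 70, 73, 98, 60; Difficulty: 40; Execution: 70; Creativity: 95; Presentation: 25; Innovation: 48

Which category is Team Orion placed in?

Approaching

Technical merit: drop 55 → average of remaining 10 = 764/10 = 76.4
Weighted total:
  Technical merit 76.4 × 0.07 = 5.348
  Difficulty 40 × 0.54 = 21.6
  Execution 70 × 0.11 = 7.7
  Creativity 95 × 0.05 = 4.75
  Presentation 25 × 0.05 = 1.25
  Innovation 48 × 0.18 = 8.64
Sum = 49.288
49.288 is ≥ 40 and < 63 → Approaching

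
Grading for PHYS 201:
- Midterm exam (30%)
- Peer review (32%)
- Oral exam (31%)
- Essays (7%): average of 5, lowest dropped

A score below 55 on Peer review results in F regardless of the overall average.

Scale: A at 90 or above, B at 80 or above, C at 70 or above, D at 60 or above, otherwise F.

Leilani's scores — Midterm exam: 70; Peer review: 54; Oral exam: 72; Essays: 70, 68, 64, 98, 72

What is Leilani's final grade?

Essays: drop 64 → average of remaining 4 = 308/4 = 77
Peer review score 54 < 55: minimum not met.
Weighted total:
  Midterm exam 70 × 0.3 = 21
  Peer review 54 × 0.32 = 17.28
  Oral exam 72 × 0.31 = 22.32
  Essays 77 × 0.07 = 5.39
Sum = 65.99
Because the Peer review minimum was not met, the result is F.

F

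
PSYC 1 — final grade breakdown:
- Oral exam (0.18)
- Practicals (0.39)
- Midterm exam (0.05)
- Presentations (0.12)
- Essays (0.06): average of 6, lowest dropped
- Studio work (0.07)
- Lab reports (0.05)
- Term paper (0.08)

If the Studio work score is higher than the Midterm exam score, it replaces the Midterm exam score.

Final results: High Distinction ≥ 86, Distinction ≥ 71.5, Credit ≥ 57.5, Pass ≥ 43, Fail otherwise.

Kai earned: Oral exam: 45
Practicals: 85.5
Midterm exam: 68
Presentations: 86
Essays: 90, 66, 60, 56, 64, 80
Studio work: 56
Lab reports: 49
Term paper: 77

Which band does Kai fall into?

Essays: drop 56 → average of remaining 5 = 360/5 = 72
Studio work (56) ≤ Midterm exam (68), so Midterm exam stays at 68.
Weighted total:
  Oral exam 45 × 0.18 = 8.1
  Practicals 85.5 × 0.39 = 33.345
  Midterm exam 68 × 0.05 = 3.4
  Presentations 86 × 0.12 = 10.32
  Essays 72 × 0.06 = 4.32
  Studio work 56 × 0.07 = 3.92
  Lab reports 49 × 0.05 = 2.45
  Term paper 77 × 0.08 = 6.16
Sum = 72.015
72.015 is ≥ 71.5 and < 86 → Distinction

Distinction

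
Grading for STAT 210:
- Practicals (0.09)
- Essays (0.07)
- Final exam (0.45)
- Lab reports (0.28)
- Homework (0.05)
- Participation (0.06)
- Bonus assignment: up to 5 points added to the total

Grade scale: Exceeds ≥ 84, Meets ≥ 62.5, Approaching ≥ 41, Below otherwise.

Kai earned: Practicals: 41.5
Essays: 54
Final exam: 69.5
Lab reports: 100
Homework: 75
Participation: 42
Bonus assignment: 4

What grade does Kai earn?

Weighted total:
  Practicals 41.5 × 0.09 = 3.735
  Essays 54 × 0.07 = 3.78
  Final exam 69.5 × 0.45 = 31.275
  Lab reports 100 × 0.28 = 28
  Homework 75 × 0.05 = 3.75
  Participation 42 × 0.06 = 2.52
Sum = 73.06
Bonus assignment: 73.06 + 4 = 77.06
77.06 is ≥ 62.5 and < 84 → Meets

Meets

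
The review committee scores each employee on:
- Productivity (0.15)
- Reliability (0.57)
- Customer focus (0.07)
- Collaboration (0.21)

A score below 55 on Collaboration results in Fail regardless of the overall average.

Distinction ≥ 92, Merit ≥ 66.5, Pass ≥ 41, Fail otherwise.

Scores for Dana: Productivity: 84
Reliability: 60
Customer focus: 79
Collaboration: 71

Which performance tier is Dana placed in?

Collaboration score 71 ≥ 55: minimum met.
Weighted total:
  Productivity 84 × 0.15 = 12.6
  Reliability 60 × 0.57 = 34.2
  Customer focus 79 × 0.07 = 5.53
  Collaboration 71 × 0.21 = 14.91
Sum = 67.24
67.24 is ≥ 66.5 and < 92 → Merit

Merit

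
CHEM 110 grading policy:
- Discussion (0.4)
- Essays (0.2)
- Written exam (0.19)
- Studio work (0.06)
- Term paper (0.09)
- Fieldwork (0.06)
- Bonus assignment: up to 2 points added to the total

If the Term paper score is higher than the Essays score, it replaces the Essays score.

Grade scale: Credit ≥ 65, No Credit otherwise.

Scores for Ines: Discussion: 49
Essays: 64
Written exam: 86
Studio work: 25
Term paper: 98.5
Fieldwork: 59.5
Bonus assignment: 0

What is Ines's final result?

Credit

Term paper (98.5) > Essays (64), so Essays counts as 98.5.
Weighted total:
  Discussion 49 × 0.4 = 19.6
  Essays 98.5 × 0.2 = 19.7
  Written exam 86 × 0.19 = 16.34
  Studio work 25 × 0.06 = 1.5
  Term paper 98.5 × 0.09 = 8.865
  Fieldwork 59.5 × 0.06 = 3.57
Sum = 69.575
Bonus assignment: 69.575 + 0 = 69.575
69.575 ≥ 65 → Credit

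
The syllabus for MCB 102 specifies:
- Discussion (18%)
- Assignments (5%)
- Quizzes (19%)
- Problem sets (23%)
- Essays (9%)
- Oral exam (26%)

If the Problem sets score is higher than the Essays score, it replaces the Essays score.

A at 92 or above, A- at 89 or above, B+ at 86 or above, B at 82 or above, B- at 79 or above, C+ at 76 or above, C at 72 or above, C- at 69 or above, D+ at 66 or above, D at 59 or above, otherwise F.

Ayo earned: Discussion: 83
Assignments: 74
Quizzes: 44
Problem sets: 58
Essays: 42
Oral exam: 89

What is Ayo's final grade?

Problem sets (58) > Essays (42), so Essays counts as 58.
Weighted total:
  Discussion 83 × 0.18 = 14.94
  Assignments 74 × 0.05 = 3.7
  Quizzes 44 × 0.19 = 8.36
  Problem sets 58 × 0.23 = 13.34
  Essays 58 × 0.09 = 5.22
  Oral exam 89 × 0.26 = 23.14
Sum = 68.7
68.7 is ≥ 66 and < 69 → D+

D+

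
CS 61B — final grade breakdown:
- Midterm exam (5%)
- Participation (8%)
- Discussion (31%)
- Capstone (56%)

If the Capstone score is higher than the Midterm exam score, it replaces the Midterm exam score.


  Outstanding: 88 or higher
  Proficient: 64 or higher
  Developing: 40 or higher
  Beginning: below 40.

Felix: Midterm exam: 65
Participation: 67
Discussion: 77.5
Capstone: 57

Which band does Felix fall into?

Capstone (57) ≤ Midterm exam (65), so Midterm exam stays at 65.
Weighted total:
  Midterm exam 65 × 0.05 = 3.25
  Participation 67 × 0.08 = 5.36
  Discussion 77.5 × 0.31 = 24.025
  Capstone 57 × 0.56 = 31.92
Sum = 64.555
64.555 is ≥ 64 and < 88 → Proficient

Proficient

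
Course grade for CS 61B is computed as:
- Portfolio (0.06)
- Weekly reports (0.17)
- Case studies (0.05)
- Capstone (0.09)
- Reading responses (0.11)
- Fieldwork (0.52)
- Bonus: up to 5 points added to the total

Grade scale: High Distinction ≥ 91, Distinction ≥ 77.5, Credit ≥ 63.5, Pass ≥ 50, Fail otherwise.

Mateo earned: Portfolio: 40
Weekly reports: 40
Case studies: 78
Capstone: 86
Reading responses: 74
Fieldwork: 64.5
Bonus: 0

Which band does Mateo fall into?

Weighted total:
  Portfolio 40 × 0.06 = 2.4
  Weekly reports 40 × 0.17 = 6.8
  Case studies 78 × 0.05 = 3.9
  Capstone 86 × 0.09 = 7.74
  Reading responses 74 × 0.11 = 8.14
  Fieldwork 64.5 × 0.52 = 33.54
Sum = 62.52
Bonus: 62.52 + 0 = 62.52
62.52 is ≥ 50 and < 63.5 → Pass

Pass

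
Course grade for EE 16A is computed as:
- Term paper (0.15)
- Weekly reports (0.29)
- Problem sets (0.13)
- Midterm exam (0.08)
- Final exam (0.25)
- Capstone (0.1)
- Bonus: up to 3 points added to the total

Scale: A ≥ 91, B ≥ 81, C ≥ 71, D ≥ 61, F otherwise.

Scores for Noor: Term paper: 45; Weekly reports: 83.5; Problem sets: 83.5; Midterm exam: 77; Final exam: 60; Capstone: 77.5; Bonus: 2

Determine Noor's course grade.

Weighted total:
  Term paper 45 × 0.15 = 6.75
  Weekly reports 83.5 × 0.29 = 24.215
  Problem sets 83.5 × 0.13 = 10.855
  Midterm exam 77 × 0.08 = 6.16
  Final exam 60 × 0.25 = 15
  Capstone 77.5 × 0.1 = 7.75
Sum = 70.73
Bonus: 70.73 + 2 = 72.73
72.73 is ≥ 71 and < 81 → C

C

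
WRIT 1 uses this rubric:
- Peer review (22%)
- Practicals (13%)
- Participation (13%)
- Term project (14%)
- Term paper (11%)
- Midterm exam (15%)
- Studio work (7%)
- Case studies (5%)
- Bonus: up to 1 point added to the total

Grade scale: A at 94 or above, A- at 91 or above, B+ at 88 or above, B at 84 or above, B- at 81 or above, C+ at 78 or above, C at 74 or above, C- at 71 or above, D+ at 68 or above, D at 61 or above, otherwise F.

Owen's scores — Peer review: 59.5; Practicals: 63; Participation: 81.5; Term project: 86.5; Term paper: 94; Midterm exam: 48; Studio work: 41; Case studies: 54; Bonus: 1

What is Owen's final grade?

D+

Weighted total:
  Peer review 59.5 × 0.22 = 13.09
  Practicals 63 × 0.13 = 8.19
  Participation 81.5 × 0.13 = 10.595
  Term project 86.5 × 0.14 = 12.11
  Term paper 94 × 0.11 = 10.34
  Midterm exam 48 × 0.15 = 7.2
  Studio work 41 × 0.07 = 2.87
  Case studies 54 × 0.05 = 2.7
Sum = 67.095
Bonus: 67.095 + 1 = 68.095
68.095 is ≥ 68 and < 71 → D+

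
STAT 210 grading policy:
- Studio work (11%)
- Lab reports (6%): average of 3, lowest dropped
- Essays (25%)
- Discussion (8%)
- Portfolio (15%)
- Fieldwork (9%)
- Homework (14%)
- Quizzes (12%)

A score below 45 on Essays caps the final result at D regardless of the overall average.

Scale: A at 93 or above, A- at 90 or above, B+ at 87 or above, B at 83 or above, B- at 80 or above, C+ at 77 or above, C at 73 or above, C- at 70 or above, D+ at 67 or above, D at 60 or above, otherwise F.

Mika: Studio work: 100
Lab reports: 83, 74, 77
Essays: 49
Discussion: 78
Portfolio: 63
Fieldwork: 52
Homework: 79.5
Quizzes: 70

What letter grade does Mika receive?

Lab reports: drop 74 → average of remaining 2 = 160/2 = 80
Essays score 49 ≥ 45: minimum met.
Weighted total:
  Studio work 100 × 0.11 = 11
  Lab reports 80 × 0.06 = 4.8
  Essays 49 × 0.25 = 12.25
  Discussion 78 × 0.08 = 6.24
  Portfolio 63 × 0.15 = 9.45
  Fieldwork 52 × 0.09 = 4.68
  Homework 79.5 × 0.14 = 11.13
  Quizzes 70 × 0.12 = 8.4
Sum = 67.95
67.95 is ≥ 67 and < 70 → D+

D+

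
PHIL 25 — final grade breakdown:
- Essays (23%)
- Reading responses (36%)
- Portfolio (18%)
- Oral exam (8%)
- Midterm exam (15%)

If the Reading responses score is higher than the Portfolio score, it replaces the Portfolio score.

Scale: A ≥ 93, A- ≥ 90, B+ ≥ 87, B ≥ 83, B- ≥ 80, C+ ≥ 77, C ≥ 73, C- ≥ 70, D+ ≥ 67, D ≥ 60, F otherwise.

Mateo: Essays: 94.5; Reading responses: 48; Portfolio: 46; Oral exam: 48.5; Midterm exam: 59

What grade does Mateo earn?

Reading responses (48) > Portfolio (46), so Portfolio counts as 48.
Weighted total:
  Essays 94.5 × 0.23 = 21.735
  Reading responses 48 × 0.36 = 17.28
  Portfolio 48 × 0.18 = 8.64
  Oral exam 48.5 × 0.08 = 3.88
  Midterm exam 59 × 0.15 = 8.85
Sum = 60.385
60.385 is ≥ 60 and < 67 → D

D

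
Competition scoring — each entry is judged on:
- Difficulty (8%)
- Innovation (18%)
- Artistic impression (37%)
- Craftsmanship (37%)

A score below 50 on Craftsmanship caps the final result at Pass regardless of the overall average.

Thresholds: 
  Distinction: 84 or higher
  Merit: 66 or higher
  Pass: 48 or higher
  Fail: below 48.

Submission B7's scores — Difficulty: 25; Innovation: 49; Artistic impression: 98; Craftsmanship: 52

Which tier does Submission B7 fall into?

Craftsmanship score 52 ≥ 50: minimum met.
Weighted total:
  Difficulty 25 × 0.08 = 2
  Innovation 49 × 0.18 = 8.82
  Artistic impression 98 × 0.37 = 36.26
  Craftsmanship 52 × 0.37 = 19.24
Sum = 66.32
66.32 is ≥ 66 and < 84 → Merit

Merit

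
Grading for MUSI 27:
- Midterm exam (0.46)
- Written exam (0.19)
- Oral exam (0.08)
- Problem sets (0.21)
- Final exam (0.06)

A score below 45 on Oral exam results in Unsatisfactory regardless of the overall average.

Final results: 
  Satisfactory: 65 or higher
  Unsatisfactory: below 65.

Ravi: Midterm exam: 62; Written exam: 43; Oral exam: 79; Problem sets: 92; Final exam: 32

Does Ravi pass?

Oral exam score 79 ≥ 45: minimum met.
Weighted total:
  Midterm exam 62 × 0.46 = 28.52
  Written exam 43 × 0.19 = 8.17
  Oral exam 79 × 0.08 = 6.32
  Problem sets 92 × 0.21 = 19.32
  Final exam 32 × 0.06 = 1.92
Sum = 64.25
64.25 < 65 → Unsatisfactory

Unsatisfactory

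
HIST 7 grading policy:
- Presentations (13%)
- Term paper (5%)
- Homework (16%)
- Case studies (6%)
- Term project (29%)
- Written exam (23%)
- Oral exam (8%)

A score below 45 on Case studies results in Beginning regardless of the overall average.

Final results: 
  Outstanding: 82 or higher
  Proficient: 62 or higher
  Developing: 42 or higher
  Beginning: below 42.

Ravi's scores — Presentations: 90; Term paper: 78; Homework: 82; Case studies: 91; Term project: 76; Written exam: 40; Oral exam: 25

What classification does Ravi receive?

Case studies score 91 ≥ 45: minimum met.
Weighted total:
  Presentations 90 × 0.13 = 11.7
  Term paper 78 × 0.05 = 3.9
  Homework 82 × 0.16 = 13.12
  Case studies 91 × 0.06 = 5.46
  Term project 76 × 0.29 = 22.04
  Written exam 40 × 0.23 = 9.2
  Oral exam 25 × 0.08 = 2
Sum = 67.42
67.42 is ≥ 62 and < 82 → Proficient

Proficient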